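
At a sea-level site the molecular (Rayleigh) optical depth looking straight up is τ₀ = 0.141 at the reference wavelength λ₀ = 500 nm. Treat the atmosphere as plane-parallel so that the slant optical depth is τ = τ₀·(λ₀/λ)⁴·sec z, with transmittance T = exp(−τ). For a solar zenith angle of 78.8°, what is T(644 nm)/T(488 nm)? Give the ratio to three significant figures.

1.71

Airmass: sec 78.8° = 5.1484.
τ(644 nm) = 0.141 × (500/644)⁴ × 5.1484 = 0.141 × 0.3634 × 5.1484 = 0.2638.
τ(488 nm) = 0.141 × (500/488)⁴ × 5.1484 = 0.141 × 1.1020 × 5.1484 = 0.8000.
T(644)/T(488) = exp(τ_B − τ_A) = exp(0.5362) = 1.7096.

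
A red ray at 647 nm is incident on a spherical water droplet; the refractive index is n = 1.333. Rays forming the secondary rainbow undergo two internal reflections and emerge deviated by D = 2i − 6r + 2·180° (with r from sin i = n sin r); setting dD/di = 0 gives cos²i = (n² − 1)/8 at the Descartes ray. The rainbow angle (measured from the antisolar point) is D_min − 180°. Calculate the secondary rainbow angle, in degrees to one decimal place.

50.9°

cos²i = (1.77689 − 1)/8 = 0.09711; i = arccos(0.31163) = 71.843°.
sin r = sin 71.843°/1.333 = 0.71283; r = 45.466°.
D_min = 2·71.843° − 6·45.466° + 360° = 230.891°.
Rainbow angle = D_min − 180° = 50.891°.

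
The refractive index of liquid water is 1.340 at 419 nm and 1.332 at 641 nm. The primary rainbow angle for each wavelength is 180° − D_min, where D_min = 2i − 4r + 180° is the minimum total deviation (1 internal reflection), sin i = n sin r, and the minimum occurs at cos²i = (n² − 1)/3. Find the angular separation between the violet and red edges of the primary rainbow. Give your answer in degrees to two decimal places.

At 419 nm (n = 1.340): cos²i = 0.26520 → i = 59.004°, r = 39.770°, D_min = 138.929°, rainbow angle = 41.071°.
At 641 nm (n = 1.332): cos²i = 0.25807 → i = 59.469°, r = 40.290°, D_min = 137.776°, rainbow angle = 42.224°.
Angular width = |41.071° − 42.224°| = 1.153°.

1.15°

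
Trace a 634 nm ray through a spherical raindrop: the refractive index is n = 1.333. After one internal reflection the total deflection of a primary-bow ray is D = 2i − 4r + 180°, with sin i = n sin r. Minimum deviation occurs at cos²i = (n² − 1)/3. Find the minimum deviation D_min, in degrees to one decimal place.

137.9°

cos²i = (1.77689 − 1)/3 = 0.25896; i = arccos(0.50888) = 59.410°.
sin r = sin 59.410°/1.333 = 0.64579; r = 40.225°.
D_min = 2·59.410° − 4·40.225° + 180° = 137.922°.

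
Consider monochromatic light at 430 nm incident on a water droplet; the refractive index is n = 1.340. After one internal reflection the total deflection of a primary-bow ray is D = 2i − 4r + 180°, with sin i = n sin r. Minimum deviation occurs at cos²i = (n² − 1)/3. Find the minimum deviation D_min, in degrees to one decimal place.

138.9°

cos²i = (1.79560 − 1)/3 = 0.26520; i = arccos(0.51498) = 59.004°.
sin r = sin 59.004°/1.340 = 0.63971; r = 39.770°.
D_min = 2·59.004° − 4·39.770° + 180° = 138.929°.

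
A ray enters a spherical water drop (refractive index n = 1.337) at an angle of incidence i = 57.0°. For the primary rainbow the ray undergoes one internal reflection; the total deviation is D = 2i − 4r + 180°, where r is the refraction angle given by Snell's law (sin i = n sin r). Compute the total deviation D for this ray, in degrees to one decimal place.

sin r = sin 57.0° / 1.337 = 0.8387/1.337 = 0.6273; r = 38.85°.
D = 2·57.0° − 4·38.85° + 180° = 114.00° − 155.40° + 180° = 138.60°.

138.6°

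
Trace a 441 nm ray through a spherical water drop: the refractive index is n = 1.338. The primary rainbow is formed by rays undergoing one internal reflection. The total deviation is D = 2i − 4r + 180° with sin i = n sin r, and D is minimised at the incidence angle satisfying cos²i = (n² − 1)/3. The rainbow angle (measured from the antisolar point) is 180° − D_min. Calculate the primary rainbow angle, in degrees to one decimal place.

cos²i = (1.79024 − 1)/3 = 0.26341; i = arccos(0.51324) = 59.120°.
sin r = sin 59.120°/1.338 = 0.64144; r = 39.899°.
D_min = 2·59.120° − 4·39.899° + 180° = 138.643°.
Rainbow angle = 180° − D_min = 41.357°.

41.4°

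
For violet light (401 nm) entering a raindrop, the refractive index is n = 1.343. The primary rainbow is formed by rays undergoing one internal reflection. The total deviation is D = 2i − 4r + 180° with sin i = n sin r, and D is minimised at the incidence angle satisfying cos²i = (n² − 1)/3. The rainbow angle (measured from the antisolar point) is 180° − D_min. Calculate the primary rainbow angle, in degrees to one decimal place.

cos²i = (1.80365 − 1)/3 = 0.26788; i = arccos(0.51757) = 58.830°.
sin r = sin 58.830°/1.343 = 0.63711; r = 39.577°.
D_min = 2·58.830° − 4·39.577° + 180° = 139.354°.
Rainbow angle = 180° − D_min = 40.646°.

40.6°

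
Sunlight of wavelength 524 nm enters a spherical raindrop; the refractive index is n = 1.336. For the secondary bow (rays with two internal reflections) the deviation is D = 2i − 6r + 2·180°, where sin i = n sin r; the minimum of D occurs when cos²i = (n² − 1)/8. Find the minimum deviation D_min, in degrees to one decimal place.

cos²i = (1.78490 − 1)/8 = 0.09811; i = arccos(0.31323) = 71.746°.
sin r = sin 71.746°/1.336 = 0.71084; r = 45.303°.
D_min = 2·71.746° − 6·45.303° + 360° = 231.674°.

231.7°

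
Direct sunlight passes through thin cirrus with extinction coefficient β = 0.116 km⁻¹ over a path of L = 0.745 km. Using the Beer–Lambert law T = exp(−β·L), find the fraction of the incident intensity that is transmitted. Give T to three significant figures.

0.917

τ = β·L = 0.116 × 0.745 = 0.0864.
T = exp(−0.0864) = 0.9172.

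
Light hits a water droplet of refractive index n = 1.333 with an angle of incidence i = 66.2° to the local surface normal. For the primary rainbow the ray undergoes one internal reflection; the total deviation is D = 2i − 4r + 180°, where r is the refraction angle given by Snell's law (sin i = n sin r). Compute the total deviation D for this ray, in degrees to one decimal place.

139.0°

sin r = sin 66.2° / 1.333 = 0.9150/1.333 = 0.6864; r = 43.35°.
D = 2·66.2° − 4·43.35° + 180° = 132.40° − 173.38° + 180° = 139.02°.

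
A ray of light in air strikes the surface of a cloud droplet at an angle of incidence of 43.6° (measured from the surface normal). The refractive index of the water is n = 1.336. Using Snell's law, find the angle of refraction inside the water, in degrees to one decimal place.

Snell: sin θ_r = sin θ_i / n = sin 43.6° / 1.336 = 0.6896 / 1.336 = 0.5162.
θ_r = arcsin(0.5162) = 31.08°.

31.1°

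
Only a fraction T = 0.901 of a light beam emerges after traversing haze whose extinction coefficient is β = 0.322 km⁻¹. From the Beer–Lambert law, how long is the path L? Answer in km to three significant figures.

0.324 km

Beer–Lambert: T = exp(−βL) ⇒ L = −ln(T)/β = −ln(0.901)/0.322 = 0.1043/0.322 = 0.3238 km.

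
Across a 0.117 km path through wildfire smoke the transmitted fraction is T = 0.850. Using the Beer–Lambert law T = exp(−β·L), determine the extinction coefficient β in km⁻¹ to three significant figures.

Beer–Lambert: T = exp(−βL) ⇒ β = −ln(T)/L = −ln(0.850)/0.117 = 0.1625/0.117 = 1.389 km⁻¹.

1.39 km⁻¹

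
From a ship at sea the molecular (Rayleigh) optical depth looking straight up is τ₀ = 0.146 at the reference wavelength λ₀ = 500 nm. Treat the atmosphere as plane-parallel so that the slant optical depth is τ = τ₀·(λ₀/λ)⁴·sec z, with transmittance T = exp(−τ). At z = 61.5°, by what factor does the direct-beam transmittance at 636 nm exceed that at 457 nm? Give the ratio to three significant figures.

1.38

Airmass: sec 61.5° = 2.0957.
τ(636 nm) = 0.146 × (500/636)⁴ × 2.0957 = 0.146 × 0.3820 × 2.0957 = 0.1169.
τ(457 nm) = 0.146 × (500/457)⁴ × 2.0957 = 0.146 × 1.4329 × 2.0957 = 0.4384.
T(636)/T(457) = exp(τ_B − τ_A) = exp(0.3216) = 1.3793.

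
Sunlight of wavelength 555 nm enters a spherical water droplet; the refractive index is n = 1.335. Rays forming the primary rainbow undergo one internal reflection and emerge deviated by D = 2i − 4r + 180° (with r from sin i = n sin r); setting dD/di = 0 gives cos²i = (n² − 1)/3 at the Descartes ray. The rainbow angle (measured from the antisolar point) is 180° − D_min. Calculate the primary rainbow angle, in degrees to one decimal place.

41.8°

cos²i = (1.78222 − 1)/3 = 0.26074; i = arccos(0.51063) = 59.294°.
sin r = sin 59.294°/1.335 = 0.64405; r = 40.094°.
D_min = 2·59.294° − 4·40.094° + 180° = 138.212°.
Rainbow angle = 180° − D_min = 41.788°.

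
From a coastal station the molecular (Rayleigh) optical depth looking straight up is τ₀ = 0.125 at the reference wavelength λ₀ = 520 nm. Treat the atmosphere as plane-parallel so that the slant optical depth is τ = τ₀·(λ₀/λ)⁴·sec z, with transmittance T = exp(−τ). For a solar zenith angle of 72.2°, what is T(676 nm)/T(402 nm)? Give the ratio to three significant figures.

2.72

Airmass: sec 72.2° = 3.2712.
τ(676 nm) = 0.125 × (520/676)⁴ × 3.2712 = 0.125 × 0.3501 × 3.2712 = 0.1432.
τ(402 nm) = 0.125 × (520/402)⁴ × 3.2712 = 0.125 × 2.7997 × 3.2712 = 1.1448.
T(676)/T(402) = exp(τ_B − τ_A) = exp(1.0016) = 2.7227.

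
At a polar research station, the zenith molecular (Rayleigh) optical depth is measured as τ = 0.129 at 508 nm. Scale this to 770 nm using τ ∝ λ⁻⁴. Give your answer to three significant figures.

0.0244

τ(770 nm) = τ(508 nm) × (508/770)⁴ = 0.129 × (0.6597)⁴ = 0.129 × 0.1894 = 0.0244.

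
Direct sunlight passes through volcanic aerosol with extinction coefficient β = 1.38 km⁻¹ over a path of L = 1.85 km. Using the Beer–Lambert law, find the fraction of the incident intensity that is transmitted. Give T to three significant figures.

0.0778

τ = β·L = 1.38 × 1.85 = 2.5530.
T = exp(−2.5530) = 0.0778.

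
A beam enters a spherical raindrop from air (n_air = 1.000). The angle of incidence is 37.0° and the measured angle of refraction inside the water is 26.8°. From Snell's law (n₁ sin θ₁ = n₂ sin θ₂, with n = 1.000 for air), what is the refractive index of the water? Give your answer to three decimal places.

n = sin θ_i / sin θ_r = sin 37.0° / sin 26.8° = 0.6018 / 0.4509 = 1.3348.

1.335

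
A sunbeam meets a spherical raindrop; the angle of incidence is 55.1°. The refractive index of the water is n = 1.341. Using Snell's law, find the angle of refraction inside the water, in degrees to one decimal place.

Snell: sin θ_r = sin θ_i / n = sin 55.1° / 1.341 = 0.8202 / 1.341 = 0.6116.
θ_r = arcsin(0.6116) = 37.71°.

37.7°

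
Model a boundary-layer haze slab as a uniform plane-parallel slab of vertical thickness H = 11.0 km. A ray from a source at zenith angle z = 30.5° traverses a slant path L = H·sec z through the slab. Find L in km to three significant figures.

12.8 km

sec z = 1/cos 30.5° = 1.1606.
L = 11.0 × 1.1606 = 12.767 km.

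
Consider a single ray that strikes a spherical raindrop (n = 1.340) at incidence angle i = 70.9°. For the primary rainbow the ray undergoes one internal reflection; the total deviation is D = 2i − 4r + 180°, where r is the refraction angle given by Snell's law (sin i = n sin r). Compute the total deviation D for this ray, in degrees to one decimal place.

142.4°

sin r = sin 70.9° / 1.340 = 0.9449/1.340 = 0.7052; r = 44.84°.
D = 2·70.9° − 4·44.84° + 180° = 141.80° − 179.38° + 180° = 142.42°.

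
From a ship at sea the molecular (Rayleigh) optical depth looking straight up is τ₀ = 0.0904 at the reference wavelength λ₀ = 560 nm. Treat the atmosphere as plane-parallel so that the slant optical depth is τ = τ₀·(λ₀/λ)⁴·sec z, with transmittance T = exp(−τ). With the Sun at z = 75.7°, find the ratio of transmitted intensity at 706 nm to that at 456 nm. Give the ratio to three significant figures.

Airmass: sec 75.7° = 4.0486.
τ(706 nm) = 0.0904 × (560/706)⁴ × 4.0486 = 0.0904 × 0.3959 × 4.0486 = 0.1449.
τ(456 nm) = 0.0904 × (560/456)⁴ × 4.0486 = 0.0904 × 2.2745 × 4.0486 = 0.8325.
T(706)/T(456) = exp(τ_B − τ_A) = exp(0.6876) = 1.9889.

1.99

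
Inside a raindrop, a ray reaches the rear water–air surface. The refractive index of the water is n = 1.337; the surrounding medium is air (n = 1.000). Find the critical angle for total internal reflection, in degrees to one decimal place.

48.4°

sin θ_c = n_air / n = 1.000 / 1.337 = 0.7479.
θ_c = arcsin(0.7479) = 48.41°.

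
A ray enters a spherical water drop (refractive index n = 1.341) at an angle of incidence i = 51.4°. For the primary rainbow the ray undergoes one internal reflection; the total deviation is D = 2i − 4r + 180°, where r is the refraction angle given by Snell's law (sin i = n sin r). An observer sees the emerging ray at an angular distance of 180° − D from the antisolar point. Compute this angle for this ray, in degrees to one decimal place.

sin r = sin 51.4° / 1.341 = 0.7815/1.341 = 0.5828; r = 35.65°.
D = 2·51.4° − 4·35.65° + 180° = 102.80° − 142.59° + 180° = 140.21°.
Angle from antisolar point = 180° − D = 39.79°.

39.8°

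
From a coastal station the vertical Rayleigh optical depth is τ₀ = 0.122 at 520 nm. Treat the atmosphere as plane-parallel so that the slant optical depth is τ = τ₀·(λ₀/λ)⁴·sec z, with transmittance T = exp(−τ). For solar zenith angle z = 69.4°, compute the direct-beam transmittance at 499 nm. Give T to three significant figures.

0.664

sec 69.4° = 2.8422.
τ = 0.122 × (520/499)⁴ × 2.8422 = 0.122 × 1.1793 × 2.8422 = 0.4089.
T = exp(−0.4089) = 0.6644.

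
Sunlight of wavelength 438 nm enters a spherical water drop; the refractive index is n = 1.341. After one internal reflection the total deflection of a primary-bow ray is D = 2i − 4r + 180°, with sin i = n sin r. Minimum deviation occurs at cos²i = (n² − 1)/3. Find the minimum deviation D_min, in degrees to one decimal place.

cos²i = (1.79828 − 1)/3 = 0.26609; i = arccos(0.51584) = 58.946°.
sin r = sin 58.946°/1.341 = 0.63884; r = 39.705°.
D_min = 2·58.946° − 4·39.705° + 180° = 139.071°.

139.1°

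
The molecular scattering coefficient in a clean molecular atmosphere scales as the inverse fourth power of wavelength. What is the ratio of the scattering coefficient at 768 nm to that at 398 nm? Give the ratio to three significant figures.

Rayleigh scattering ∝ λ⁻⁴, so the ratio of coefficients is the inverse fourth power of the wavelength ratio.
σ(768)/σ(398) = (398/768)⁴ = (0.5182)⁴ = 0.07213.

0.0721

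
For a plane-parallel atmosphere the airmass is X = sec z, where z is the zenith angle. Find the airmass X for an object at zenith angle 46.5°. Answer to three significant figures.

1.45

X = sec z = 1/cos 46.5° = 1/0.6884 = 1.4527.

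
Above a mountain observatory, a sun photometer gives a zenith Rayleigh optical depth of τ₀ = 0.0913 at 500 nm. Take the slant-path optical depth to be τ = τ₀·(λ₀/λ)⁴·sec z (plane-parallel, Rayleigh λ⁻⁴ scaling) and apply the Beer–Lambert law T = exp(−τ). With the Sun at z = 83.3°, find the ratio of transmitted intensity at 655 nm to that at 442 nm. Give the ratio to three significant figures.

Airmass: sec 83.3° = 8.5711.
τ(655 nm) = 0.0913 × (500/655)⁴ × 8.5711 = 0.0913 × 0.3396 × 8.5711 = 0.2657.
τ(442 nm) = 0.0913 × (500/442)⁴ × 8.5711 = 0.0913 × 1.6375 × 8.5711 = 1.2814.
T(655)/T(442) = exp(τ_B − τ_A) = exp(1.0157) = 2.7614.

2.76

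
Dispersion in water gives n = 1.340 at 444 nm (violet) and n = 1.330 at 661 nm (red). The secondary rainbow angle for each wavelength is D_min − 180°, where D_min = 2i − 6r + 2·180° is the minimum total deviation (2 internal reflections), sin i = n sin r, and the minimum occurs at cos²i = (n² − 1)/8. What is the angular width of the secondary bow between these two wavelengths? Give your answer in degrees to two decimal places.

At 444 nm (n = 1.340): cos²i = 0.09945 → i = 71.618°, r = 45.088°, D_min = 232.709°, rainbow angle = 52.709°.
At 661 nm (n = 1.330): cos²i = 0.09611 → i = 71.940°, r = 45.630°, D_min = 230.101°, rainbow angle = 50.101°.
Angular width = |52.709° − 50.101°| = 2.608°.

2.61°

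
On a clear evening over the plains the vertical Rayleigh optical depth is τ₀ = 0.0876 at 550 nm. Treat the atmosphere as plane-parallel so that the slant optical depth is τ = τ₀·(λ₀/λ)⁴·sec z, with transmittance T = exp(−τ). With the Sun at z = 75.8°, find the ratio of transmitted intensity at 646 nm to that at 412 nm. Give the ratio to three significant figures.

Airmass: sec 75.8° = 4.0765.
τ(646 nm) = 0.0876 × (550/646)⁴ × 4.0765 = 0.0876 × 0.5254 × 4.0765 = 0.1876.
τ(412 nm) = 0.0876 × (550/412)⁴ × 4.0765 = 0.0876 × 3.1759 × 4.0765 = 1.1341.
T(646)/T(412) = exp(τ_B − τ_A) = exp(0.9465) = 2.5766.

2.58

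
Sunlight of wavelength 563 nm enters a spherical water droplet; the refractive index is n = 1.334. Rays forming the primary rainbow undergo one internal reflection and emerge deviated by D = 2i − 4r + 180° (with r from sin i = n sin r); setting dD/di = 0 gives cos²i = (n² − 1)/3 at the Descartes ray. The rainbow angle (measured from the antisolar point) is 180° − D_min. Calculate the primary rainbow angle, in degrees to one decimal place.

cos²i = (1.77956 − 1)/3 = 0.25985; i = arccos(0.50976) = 59.352°.
sin r = sin 59.352°/1.334 = 0.64492; r = 40.159°.
D_min = 2·59.352° − 4·40.159° + 180° = 138.067°.
Rainbow angle = 180° − D_min = 41.933°.

41.9°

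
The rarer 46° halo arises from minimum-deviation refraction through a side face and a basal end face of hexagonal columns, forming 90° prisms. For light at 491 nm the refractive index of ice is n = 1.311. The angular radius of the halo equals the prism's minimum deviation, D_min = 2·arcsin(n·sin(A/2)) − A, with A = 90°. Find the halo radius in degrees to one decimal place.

n·sin(A/2) = 1.311 × sin 45° = 1.311 × 0.7071 = 0.9270.
D_min = 2·arcsin(0.9270) − 90° = 2 × 67.974° − 90° = 45.949°.

45.9°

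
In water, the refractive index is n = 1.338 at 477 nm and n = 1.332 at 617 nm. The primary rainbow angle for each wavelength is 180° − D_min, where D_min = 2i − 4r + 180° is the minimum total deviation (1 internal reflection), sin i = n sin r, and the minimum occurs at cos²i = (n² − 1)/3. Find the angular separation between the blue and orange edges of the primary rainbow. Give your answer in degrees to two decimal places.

At 477 nm (n = 1.338): cos²i = 0.26341 → i = 59.120°, r = 39.899°, D_min = 138.643°, rainbow angle = 41.357°.
At 617 nm (n = 1.332): cos²i = 0.25807 → i = 59.469°, r = 40.290°, D_min = 137.776°, rainbow angle = 42.224°.
Angular width = |41.357° − 42.224°| = 0.867°.

0.87°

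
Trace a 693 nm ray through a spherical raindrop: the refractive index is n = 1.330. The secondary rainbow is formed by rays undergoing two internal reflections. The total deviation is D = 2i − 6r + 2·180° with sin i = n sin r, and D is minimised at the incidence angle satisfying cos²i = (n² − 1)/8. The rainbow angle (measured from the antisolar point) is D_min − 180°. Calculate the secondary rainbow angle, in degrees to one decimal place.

50.1°

cos²i = (1.76890 − 1)/8 = 0.09611; i = arccos(0.31002) = 71.940°.
sin r = sin 71.940°/1.330 = 0.71483; r = 45.630°.
D_min = 2·71.940° − 6·45.630° + 360° = 230.101°.
Rainbow angle = D_min − 180° = 50.101°.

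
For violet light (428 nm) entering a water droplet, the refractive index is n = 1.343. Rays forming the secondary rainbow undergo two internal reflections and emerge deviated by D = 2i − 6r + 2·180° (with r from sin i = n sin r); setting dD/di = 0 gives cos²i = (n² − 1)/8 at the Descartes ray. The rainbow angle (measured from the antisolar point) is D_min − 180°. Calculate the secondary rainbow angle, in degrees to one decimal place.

cos²i = (1.80365 − 1)/8 = 0.10046; i = arccos(0.31695) = 71.522°.
sin r = sin 71.522°/1.343 = 0.70621; r = 44.928°.
D_min = 2·71.522° − 6·44.928° + 360° = 233.478°.
Rainbow angle = D_min − 180° = 53.478°.

53.5°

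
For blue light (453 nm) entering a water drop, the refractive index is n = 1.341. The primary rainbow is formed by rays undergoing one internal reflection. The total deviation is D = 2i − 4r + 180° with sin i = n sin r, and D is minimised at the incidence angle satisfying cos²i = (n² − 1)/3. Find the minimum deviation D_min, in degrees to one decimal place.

cos²i = (1.79828 − 1)/3 = 0.26609; i = arccos(0.51584) = 58.946°.
sin r = sin 58.946°/1.341 = 0.63884; r = 39.705°.
D_min = 2·58.946° − 4·39.705° + 180° = 139.071°.

139.1°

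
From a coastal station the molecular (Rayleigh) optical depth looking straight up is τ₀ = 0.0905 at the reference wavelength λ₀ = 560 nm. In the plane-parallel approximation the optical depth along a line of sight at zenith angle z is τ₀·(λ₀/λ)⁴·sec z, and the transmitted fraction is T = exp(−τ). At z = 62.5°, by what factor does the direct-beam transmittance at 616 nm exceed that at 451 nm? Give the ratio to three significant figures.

1.39

Airmass: sec 62.5° = 2.1657.
τ(616 nm) = 0.0905 × (560/616)⁴ × 2.1657 = 0.0905 × 0.6830 × 2.1657 = 0.1339.
τ(451 nm) = 0.0905 × (560/451)⁴ × 2.1657 = 0.0905 × 2.3771 × 2.1657 = 0.4659.
T(616)/T(451) = exp(τ_B − τ_A) = exp(0.3320) = 1.3938.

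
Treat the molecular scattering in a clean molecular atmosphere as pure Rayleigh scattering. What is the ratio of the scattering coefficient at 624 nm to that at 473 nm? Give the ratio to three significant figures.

Rayleigh scattering ∝ λ⁻⁴, so the ratio of coefficients is the inverse fourth power of the wavelength ratio.
σ(624)/σ(473) = (473/624)⁴ = (0.7580)⁴ = 0.3301.

0.330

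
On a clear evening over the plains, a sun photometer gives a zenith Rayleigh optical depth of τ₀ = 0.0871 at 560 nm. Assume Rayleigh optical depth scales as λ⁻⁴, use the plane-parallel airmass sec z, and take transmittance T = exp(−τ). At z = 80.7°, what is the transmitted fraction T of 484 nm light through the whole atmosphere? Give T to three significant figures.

sec 80.7° = 6.1880.
τ = 0.0871 × (560/484)⁴ × 6.1880 = 0.0871 × 1.7921 × 6.1880 = 0.9659.
T = exp(−0.9659) = 0.3806.

0.381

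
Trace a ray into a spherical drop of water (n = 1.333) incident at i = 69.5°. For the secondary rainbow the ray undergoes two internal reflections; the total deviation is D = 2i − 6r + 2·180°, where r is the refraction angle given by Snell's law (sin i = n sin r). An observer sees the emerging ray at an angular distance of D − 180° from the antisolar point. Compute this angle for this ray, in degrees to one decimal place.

sin r = sin 69.5° / 1.333 = 0.9367/1.333 = 0.7027; r = 44.64°.
D = 2·69.5° − 6·44.64° + 2·180° = 139.00° − 267.85° + 360° = 231.15°.
Angle from antisolar point = D − 180° = 51.15°.

51.1°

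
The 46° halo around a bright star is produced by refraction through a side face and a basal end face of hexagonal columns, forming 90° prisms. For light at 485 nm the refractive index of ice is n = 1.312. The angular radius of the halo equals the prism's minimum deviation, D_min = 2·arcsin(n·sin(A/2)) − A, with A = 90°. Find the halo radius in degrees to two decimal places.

46.17°

n·sin(A/2) = 1.312 × sin 45° = 1.312 × 0.7071 = 0.9277.
D_min = 2·arcsin(0.9277) − 90° = 2 × 68.083° − 90° = 46.166°.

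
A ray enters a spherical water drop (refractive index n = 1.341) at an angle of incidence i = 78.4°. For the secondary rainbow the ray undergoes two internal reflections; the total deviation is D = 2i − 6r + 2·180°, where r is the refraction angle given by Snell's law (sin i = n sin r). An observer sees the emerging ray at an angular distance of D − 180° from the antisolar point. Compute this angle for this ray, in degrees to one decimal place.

55.2°

sin r = sin 78.4° / 1.341 = 0.9796/1.341 = 0.7305; r = 46.93°.
D = 2·78.4° − 6·46.93° + 2·180° = 156.80° − 281.56° + 360° = 235.24°.
Angle from antisolar point = D − 180° = 55.24°.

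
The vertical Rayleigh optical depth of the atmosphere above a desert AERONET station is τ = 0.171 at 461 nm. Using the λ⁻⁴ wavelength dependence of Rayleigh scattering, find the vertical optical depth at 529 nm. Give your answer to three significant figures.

τ(529 nm) = τ(461 nm) × (461/529)⁴ = 0.171 × (0.8715)⁴ = 0.171 × 0.5767 = 0.0986.

0.0986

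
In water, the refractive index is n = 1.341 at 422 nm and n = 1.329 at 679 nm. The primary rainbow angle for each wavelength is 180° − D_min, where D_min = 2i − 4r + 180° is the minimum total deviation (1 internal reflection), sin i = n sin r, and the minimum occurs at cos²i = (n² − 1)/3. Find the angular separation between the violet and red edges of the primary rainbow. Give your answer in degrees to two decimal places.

At 422 nm (n = 1.341): cos²i = 0.26609 → i = 58.946°, r = 39.705°, D_min = 139.071°, rainbow angle = 40.929°.
At 679 nm (n = 1.329): cos²i = 0.25541 → i = 59.643°, r = 40.487°, D_min = 137.337°, rainbow angle = 42.663°.
Angular width = |40.929° − 42.663°| = 1.735°.

1.73°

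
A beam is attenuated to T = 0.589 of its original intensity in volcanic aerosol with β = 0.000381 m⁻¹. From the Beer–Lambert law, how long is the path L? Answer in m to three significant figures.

1390 m

Beer–Lambert: T = exp(−βL) ⇒ L = −ln(T)/β = −ln(0.589)/0.000381 = 0.5293/0.000381 = 1389 m.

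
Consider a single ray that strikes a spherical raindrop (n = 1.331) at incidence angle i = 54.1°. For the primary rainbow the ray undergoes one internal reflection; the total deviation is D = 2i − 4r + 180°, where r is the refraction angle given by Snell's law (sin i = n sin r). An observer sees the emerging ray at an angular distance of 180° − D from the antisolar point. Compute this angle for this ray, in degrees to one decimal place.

41.8°

sin r = sin 54.1° / 1.331 = 0.8100/1.331 = 0.6086; r = 37.49°.
D = 2·54.1° − 4·37.49° + 180° = 108.20° − 149.95° + 180° = 138.25°.
Angle from antisolar point = 180° − D = 41.75°.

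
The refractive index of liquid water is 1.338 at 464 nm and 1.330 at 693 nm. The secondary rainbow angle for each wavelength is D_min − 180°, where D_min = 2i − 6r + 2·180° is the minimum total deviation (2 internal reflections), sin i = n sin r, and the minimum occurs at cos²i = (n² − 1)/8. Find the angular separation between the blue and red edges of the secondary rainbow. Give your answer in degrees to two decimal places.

2.09°

At 464 nm (n = 1.338): cos²i = 0.09878 → i = 71.682°, r = 45.195°, D_min = 232.193°, rainbow angle = 52.193°.
At 693 nm (n = 1.330): cos²i = 0.09611 → i = 71.940°, r = 45.630°, D_min = 230.101°, rainbow angle = 50.101°.
Angular width = |52.193° − 50.101°| = 2.092°.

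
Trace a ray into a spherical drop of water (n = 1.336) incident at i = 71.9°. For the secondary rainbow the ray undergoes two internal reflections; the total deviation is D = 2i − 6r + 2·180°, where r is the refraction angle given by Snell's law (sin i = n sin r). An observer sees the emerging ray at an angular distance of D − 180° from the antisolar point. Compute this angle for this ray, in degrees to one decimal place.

sin r = sin 71.9° / 1.336 = 0.9505/1.336 = 0.7115; r = 45.35°.
D = 2·71.9° − 6·45.35° + 2·180° = 143.80° − 272.12° + 360° = 231.68°.
Angle from antisolar point = D − 180° = 51.68°.

51.7°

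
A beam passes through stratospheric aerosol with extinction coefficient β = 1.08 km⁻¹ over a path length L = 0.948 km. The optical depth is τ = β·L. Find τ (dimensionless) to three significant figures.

1.02

τ = β·L = 1.08 × 0.948 = 1.0238.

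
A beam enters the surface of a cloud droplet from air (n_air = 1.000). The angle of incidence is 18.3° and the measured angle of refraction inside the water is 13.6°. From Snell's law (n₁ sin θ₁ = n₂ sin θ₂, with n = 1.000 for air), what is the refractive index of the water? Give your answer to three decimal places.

n = sin θ_i / sin θ_r = sin 18.3° / sin 13.6° = 0.3140 / 0.2351 = 1.3353.

1.335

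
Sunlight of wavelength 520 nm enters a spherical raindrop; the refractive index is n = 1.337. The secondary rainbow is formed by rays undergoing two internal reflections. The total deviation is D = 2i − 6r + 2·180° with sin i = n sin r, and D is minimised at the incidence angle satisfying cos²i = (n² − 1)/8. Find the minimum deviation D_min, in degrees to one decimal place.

231.9°

cos²i = (1.78757 − 1)/8 = 0.09845; i = arccos(0.31376) = 71.714°.
sin r = sin 71.714°/1.337 = 0.71017; r = 45.249°.
D_min = 2·71.714° − 6·45.249° + 360° = 231.934°.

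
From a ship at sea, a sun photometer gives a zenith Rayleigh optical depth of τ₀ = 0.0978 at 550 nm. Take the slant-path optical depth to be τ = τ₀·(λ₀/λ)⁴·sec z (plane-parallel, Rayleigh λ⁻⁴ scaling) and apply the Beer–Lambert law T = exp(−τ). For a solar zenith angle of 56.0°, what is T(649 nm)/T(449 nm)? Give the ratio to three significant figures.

Airmass: sec 56.0° = 1.7883.
τ(649 nm) = 0.0978 × (550/649)⁴ × 1.7883 = 0.0978 × 0.5158 × 1.7883 = 0.0902.
τ(449 nm) = 0.0978 × (550/449)⁴ × 1.7883 = 0.0978 × 2.2515 × 1.7883 = 0.3938.
T(649)/T(449) = exp(τ_B − τ_A) = exp(0.3036) = 1.3547.

1.35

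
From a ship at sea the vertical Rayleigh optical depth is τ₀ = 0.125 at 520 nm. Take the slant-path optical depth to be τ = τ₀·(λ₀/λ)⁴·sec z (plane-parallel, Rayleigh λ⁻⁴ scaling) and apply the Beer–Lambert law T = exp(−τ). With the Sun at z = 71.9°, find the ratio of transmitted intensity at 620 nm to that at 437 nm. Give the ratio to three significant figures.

1.84

Airmass: sec 71.9° = 3.2188.
τ(620 nm) = 0.125 × (520/620)⁴ × 3.2188 = 0.125 × 0.4948 × 3.2188 = 0.1991.
τ(437 nm) = 0.125 × (520/437)⁴ × 3.2188 = 0.125 × 2.0049 × 3.2188 = 0.8067.
T(620)/T(437) = exp(τ_B − τ_A) = exp(0.6076) = 1.8360.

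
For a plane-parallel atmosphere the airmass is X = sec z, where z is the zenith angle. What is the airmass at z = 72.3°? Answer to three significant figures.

X = sec z = 1/cos 72.3° = 1/0.3040 = 3.2891.

3.29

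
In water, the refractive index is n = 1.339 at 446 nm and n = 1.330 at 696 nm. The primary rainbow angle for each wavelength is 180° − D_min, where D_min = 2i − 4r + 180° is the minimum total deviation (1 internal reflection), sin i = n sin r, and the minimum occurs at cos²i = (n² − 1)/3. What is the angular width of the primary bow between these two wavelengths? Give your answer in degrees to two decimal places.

1.30°

At 446 nm (n = 1.339): cos²i = 0.26431 → i = 59.062°, r = 39.834°, D_min = 138.786°, rainbow angle = 41.214°.
At 696 nm (n = 1.330): cos²i = 0.25630 → i = 59.585°, r = 40.422°, D_min = 137.484°, rainbow angle = 42.516°.
Angular width = |41.214° − 42.516°| = 1.303°.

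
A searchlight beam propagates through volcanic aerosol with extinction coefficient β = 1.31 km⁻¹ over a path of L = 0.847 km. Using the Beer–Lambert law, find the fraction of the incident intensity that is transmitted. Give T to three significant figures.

τ = β·L = 1.31 × 0.847 = 1.1096.
T = exp(−1.1096) = 0.3297.

0.330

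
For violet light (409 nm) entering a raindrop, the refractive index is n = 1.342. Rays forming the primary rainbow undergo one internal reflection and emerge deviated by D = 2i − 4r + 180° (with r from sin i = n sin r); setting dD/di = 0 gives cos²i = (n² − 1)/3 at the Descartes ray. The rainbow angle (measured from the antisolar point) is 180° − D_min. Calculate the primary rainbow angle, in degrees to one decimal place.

cos²i = (1.80096 − 1)/3 = 0.26699; i = arccos(0.51671) = 58.888°.
sin r = sin 58.888°/1.342 = 0.63797; r = 39.641°.
D_min = 2·58.888° − 4·39.641° + 180° = 139.213°.
Rainbow angle = 180° − D_min = 40.787°.

40.8°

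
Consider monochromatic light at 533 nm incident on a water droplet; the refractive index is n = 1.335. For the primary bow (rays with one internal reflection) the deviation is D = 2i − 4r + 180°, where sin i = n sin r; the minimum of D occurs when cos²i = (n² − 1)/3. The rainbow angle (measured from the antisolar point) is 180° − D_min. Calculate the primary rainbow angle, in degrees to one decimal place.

cos²i = (1.78222 − 1)/3 = 0.26074; i = arccos(0.51063) = 59.294°.
sin r = sin 59.294°/1.335 = 0.64405; r = 40.094°.
D_min = 2·59.294° − 4·40.094° + 180° = 138.212°.
Rainbow angle = 180° − D_min = 41.788°.

41.8°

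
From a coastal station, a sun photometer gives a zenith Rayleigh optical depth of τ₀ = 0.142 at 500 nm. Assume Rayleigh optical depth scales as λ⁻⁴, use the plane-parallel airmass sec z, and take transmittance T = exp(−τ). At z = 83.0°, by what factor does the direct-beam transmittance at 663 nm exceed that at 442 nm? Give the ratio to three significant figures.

4.62

Airmass: sec 83.0° = 8.2055.
τ(663 nm) = 0.142 × (500/663)⁴ × 8.2055 = 0.142 × 0.3235 × 8.2055 = 0.3769.
τ(442 nm) = 0.142 × (500/442)⁴ × 8.2055 = 0.142 × 1.6375 × 8.2055 = 1.9080.
T(663)/T(442) = exp(τ_B − τ_A) = exp(1.5311) = 4.6234.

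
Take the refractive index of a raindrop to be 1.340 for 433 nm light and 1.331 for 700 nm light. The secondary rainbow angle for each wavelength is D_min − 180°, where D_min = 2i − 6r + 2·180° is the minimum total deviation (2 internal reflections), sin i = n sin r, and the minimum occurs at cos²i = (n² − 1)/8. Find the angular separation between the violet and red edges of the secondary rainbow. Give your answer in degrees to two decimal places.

At 433 nm (n = 1.340): cos²i = 0.09945 → i = 71.618°, r = 45.088°, D_min = 232.709°, rainbow angle = 52.709°.
At 700 nm (n = 1.331): cos²i = 0.09645 → i = 71.907°, r = 45.575°, D_min = 230.365°, rainbow angle = 50.365°.
Angular width = |52.709° − 50.365°| = 2.344°.

2.34°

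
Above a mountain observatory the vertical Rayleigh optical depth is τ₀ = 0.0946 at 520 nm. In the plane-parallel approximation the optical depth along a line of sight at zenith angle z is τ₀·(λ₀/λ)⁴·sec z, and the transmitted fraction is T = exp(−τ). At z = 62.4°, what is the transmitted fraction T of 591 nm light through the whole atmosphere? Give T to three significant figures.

sec 62.4° = 2.1584.
τ = 0.0946 × (520/591)⁴ × 2.1584 = 0.0946 × 0.5993 × 2.1584 = 0.1224.
T = exp(−0.1224) = 0.8848.

0.885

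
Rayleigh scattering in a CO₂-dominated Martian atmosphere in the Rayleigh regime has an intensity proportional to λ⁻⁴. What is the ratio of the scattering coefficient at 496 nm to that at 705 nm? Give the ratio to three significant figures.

4.08

Rayleigh scattering ∝ λ⁻⁴, so the ratio of coefficients is the inverse fourth power of the wavelength ratio.
σ(496)/σ(705) = (705/496)⁴ = (1.4214)⁴ = 4.082.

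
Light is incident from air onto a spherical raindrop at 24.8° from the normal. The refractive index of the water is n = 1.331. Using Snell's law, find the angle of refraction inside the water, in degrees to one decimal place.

Snell: sin θ_r = sin θ_i / n = sin 24.8° / 1.331 = 0.4195 / 1.331 = 0.3151.
θ_r = arcsin(0.3151) = 18.37°.

18.4°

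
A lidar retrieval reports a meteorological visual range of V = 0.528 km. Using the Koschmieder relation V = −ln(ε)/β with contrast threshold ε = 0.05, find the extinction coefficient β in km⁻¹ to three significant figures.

β = −ln(0.05) / V = 2.996 / 0.528 = 5.6737 km⁻¹.

5.67 km⁻¹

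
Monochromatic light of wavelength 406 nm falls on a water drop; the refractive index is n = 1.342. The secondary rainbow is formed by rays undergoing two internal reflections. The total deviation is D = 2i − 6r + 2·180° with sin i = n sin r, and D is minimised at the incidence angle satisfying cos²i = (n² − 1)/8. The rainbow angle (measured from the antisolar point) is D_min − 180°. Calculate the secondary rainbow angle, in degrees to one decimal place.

53.2°

cos²i = (1.80096 − 1)/8 = 0.10012; i = arccos(0.31642) = 71.554°.
sin r = sin 71.554°/1.342 = 0.70687; r = 44.981°.
D_min = 2·71.554° − 6·44.981° + 360° = 233.222°.
Rainbow angle = D_min − 180° = 53.222°.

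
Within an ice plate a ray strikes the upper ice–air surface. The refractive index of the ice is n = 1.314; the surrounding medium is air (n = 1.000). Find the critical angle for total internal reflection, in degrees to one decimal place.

49.6°

sin θ_c = n_air / n = 1.000 / 1.314 = 0.7610.
θ_c = arcsin(0.7610) = 49.56°.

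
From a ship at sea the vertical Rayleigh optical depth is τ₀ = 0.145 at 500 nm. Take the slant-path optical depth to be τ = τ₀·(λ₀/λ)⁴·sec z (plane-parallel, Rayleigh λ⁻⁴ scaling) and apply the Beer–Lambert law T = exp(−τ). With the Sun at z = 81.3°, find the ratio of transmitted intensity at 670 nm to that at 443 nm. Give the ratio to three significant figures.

Airmass: sec 81.3° = 6.6111.
τ(670 nm) = 0.145 × (500/670)⁴ × 6.6111 = 0.145 × 0.3102 × 6.6111 = 0.2973.
τ(443 nm) = 0.145 × (500/443)⁴ × 6.6111 = 0.145 × 1.6228 × 6.6111 = 1.5556.
T(670)/T(443) = exp(τ_B − τ_A) = exp(1.2583) = 3.5195.

3.52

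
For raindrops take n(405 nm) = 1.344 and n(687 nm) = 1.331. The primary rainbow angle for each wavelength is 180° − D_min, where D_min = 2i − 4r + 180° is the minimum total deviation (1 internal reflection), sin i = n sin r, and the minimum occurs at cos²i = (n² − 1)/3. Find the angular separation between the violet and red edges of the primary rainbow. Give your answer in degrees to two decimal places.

At 405 nm (n = 1.344): cos²i = 0.26878 → i = 58.772°, r = 39.512°, D_min = 139.495°, rainbow angle = 40.505°.
At 687 nm (n = 1.331): cos²i = 0.25719 → i = 59.527°, r = 40.356°, D_min = 137.630°, rainbow angle = 42.370°.
Angular width = |40.505° − 42.370°| = 1.865°.

1.86°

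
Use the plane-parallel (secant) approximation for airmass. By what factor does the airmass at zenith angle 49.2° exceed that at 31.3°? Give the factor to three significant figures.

X(49.2°)/X(31.3°) = sec 49.2° / sec 31.3° = cos 31.3° / cos 49.2° = 0.8545/0.6534 = 1.3077.

1.31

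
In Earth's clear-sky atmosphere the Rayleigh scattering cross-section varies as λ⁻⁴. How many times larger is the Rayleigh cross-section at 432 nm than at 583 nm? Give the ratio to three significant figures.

Rayleigh scattering ∝ λ⁻⁴, so the ratio of coefficients is the inverse fourth power of the wavelength ratio.
σ(432)/σ(583) = (583/432)⁴ = (1.3495)⁴ = 3.317.

3.32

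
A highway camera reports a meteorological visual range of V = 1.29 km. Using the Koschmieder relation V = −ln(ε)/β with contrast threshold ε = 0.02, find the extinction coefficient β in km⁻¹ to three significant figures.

β = −ln(0.02) / V = 3.912 / 1.29 = 3.0326 km⁻¹.

3.03 km⁻¹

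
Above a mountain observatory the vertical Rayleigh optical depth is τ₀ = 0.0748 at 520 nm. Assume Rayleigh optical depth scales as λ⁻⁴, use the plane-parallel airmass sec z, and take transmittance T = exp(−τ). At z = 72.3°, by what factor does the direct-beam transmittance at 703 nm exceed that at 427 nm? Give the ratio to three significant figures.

1.60

Airmass: sec 72.3° = 3.2891.
τ(703 nm) = 0.0748 × (520/703)⁴ × 3.2891 = 0.0748 × 0.2994 × 3.2891 = 0.0737.
τ(427 nm) = 0.0748 × (520/427)⁴ × 3.2891 = 0.0748 × 2.1994 × 3.2891 = 0.5411.
T(703)/T(427) = exp(τ_B − τ_A) = exp(0.4675) = 1.5959.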